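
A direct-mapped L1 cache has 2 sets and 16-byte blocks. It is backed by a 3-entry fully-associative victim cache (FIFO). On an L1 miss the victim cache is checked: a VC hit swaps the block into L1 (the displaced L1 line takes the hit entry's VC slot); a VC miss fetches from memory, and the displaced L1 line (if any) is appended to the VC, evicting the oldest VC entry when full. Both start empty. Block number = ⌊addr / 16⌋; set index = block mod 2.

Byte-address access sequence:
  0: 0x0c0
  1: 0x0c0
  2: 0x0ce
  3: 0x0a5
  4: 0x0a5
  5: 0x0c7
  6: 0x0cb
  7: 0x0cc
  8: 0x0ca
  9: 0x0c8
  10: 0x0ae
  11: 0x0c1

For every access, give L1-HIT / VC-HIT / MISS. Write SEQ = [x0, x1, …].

SEQ = [MISS, L1-HIT, L1-HIT, MISS, L1-HIT, VC-HIT, L1-HIT, L1-HIT, L1-HIT, L1-HIT, VC-HIT, VC-HIT]

  [0] addr=0xc0 blk=12 s=0: MISS | VC []
  [1] addr=0xc0 blk=12 s=0: L1-HIT | VC []
  [2] addr=0xce blk=12 s=0: L1-HIT | VC []
  [3] addr=0xa5 blk=10 s=0: MISS | VC [12]
  [4] addr=0xa5 blk=10 s=0: L1-HIT | VC [12]
  [5] addr=0xc7 blk=12 s=0: VC-HIT | VC [10]
  [6] addr=0xcb blk=12 s=0: L1-HIT | VC [10]
  [7] addr=0xcc blk=12 s=0: L1-HIT | VC [10]
  [8] addr=0xca blk=12 s=0: L1-HIT | VC [10]
  [9] addr=0xc8 blk=12 s=0: L1-HIT | VC [10]
  [10] addr=0xae blk=10 s=0: VC-HIT | VC [12]
  [11] addr=0xc1 blk=12 s=0: VC-HIT | VC [10]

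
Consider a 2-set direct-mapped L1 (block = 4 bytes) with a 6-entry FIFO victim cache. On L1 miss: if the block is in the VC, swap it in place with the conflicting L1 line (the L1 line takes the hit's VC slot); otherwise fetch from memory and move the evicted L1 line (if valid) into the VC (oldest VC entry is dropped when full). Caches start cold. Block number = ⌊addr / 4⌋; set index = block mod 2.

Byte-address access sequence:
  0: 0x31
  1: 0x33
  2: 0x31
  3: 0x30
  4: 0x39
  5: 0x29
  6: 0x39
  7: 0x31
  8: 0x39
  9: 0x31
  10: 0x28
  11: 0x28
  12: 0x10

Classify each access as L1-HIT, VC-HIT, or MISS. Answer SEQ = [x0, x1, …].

SEQ = [MISS, L1-HIT, L1-HIT, L1-HIT, MISS, MISS, VC-HIT, VC-HIT, VC-HIT, VC-HIT, VC-HIT, L1-HIT, MISS]

0: 0x31 (blk 12, set 0) → MISS  vc=[]
1: 0x33 (blk 12, set 0) → L1-HIT  vc=[]
2: 0x31 (blk 12, set 0) → L1-HIT  vc=[]
3: 0x30 (blk 12, set 0) → L1-HIT  vc=[]
4: 0x39 (blk 14, set 0) → MISS  vc=[12]
5: 0x29 (blk 10, set 0) → MISS  vc=[12, 14]
6: 0x39 (blk 14, set 0) → VC-HIT  vc=[12, 10]
7: 0x31 (blk 12, set 0) → VC-HIT  vc=[14, 10]
8: 0x39 (blk 14, set 0) → VC-HIT  vc=[12, 10]
9: 0x31 (blk 12, set 0) → VC-HIT  vc=[14, 10]
10: 0x28 (blk 10, set 0) → VC-HIT  vc=[14, 12]
11: 0x28 (blk 10, set 0) → L1-HIT  vc=[14, 12]
12: 0x10 (blk 4, set 0) → MISS  vc=[14, 12, 10]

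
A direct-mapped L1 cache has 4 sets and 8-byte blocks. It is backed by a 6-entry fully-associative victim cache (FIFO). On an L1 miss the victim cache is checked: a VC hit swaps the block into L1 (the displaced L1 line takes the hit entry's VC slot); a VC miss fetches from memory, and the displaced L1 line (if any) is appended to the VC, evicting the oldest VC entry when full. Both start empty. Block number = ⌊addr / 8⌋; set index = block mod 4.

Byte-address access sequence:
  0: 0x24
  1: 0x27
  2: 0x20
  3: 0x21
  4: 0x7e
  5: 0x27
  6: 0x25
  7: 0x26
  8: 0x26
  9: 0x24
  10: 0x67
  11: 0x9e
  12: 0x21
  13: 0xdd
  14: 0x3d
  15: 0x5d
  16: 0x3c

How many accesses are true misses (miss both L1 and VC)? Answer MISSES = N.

#0 0x24→b4/s0 MISS; vc=[]
#1 0x27→b4/s0 L1-HIT; vc=[]
#2 0x20→b4/s0 L1-HIT; vc=[]
#3 0x21→b4/s0 L1-HIT; vc=[]
#4 0x7e→b15/s3 MISS; vc=[]
#5 0x27→b4/s0 L1-HIT; vc=[]
#6 0x25→b4/s0 L1-HIT; vc=[]
#7 0x26→b4/s0 L1-HIT; vc=[]
#8 0x26→b4/s0 L1-HIT; vc=[]
#9 0x24→b4/s0 L1-HIT; vc=[]
#10 0x67→b12/s0 MISS; vc=[4]
#11 0x9e→b19/s3 MISS; vc=[4,15]
#12 0x21→b4/s0 VC-HIT; vc=[12,15]
#13 0xdd→b27/s3 MISS; vc=[12,15,19]
#14 0x3d→b7/s3 MISS; vc=[12,15,19,27]
#15 0x5d→b11/s3 MISS; vc=[12,15,19,27,7]
#16 0x3c→b7/s3 VC-HIT; vc=[12,15,19,27,11]

MISSES = 7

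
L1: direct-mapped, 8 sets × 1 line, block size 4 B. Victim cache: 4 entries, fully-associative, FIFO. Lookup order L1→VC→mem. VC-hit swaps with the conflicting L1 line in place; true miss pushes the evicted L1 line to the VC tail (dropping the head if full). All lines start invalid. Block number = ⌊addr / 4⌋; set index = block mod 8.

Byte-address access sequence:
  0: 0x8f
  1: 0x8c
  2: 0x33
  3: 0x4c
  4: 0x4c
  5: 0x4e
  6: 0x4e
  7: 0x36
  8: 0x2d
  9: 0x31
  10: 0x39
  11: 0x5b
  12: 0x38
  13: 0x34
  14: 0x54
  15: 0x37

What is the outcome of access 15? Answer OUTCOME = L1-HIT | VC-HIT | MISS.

OUTCOME = VC-HIT

#0 0x8f→b35/s3 MISS; vc=[]
#1 0x8c→b35/s3 L1-HIT; vc=[]
#2 0x33→b12/s4 MISS; vc=[]
#3 0x4c→b19/s3 MISS; vc=[35]
#4 0x4c→b19/s3 L1-HIT; vc=[35]
#5 0x4e→b19/s3 L1-HIT; vc=[35]
#6 0x4e→b19/s3 L1-HIT; vc=[35]
#7 0x36→b13/s5 MISS; vc=[35]
#8 0x2d→b11/s3 MISS; vc=[35,19]
#9 0x31→b12/s4 L1-HIT; vc=[35,19]
#10 0x39→b14/s6 MISS; vc=[35,19]
#11 0x5b→b22/s6 MISS; vc=[35,19,14]
#12 0x38→b14/s6 VC-HIT; vc=[35,19,22]
#13 0x34→b13/s5 L1-HIT; vc=[35,19,22]
#14 0x54→b21/s5 MISS; vc=[35,19,22,13]
#15 0x37→b13/s5 VC-HIT; vc=[35,19,22,21]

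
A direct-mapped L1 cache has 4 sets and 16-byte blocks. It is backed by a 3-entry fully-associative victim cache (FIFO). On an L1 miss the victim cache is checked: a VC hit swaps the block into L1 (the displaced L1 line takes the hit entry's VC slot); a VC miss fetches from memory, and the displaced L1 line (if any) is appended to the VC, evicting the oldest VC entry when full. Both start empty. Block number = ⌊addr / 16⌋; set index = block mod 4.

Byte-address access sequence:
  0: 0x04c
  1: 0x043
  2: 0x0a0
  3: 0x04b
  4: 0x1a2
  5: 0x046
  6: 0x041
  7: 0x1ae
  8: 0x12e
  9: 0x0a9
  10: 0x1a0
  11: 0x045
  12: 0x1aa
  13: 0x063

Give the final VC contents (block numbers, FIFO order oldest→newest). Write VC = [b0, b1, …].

VC = [18, 10, 26]

#0 0x4c→b4/s0 MISS; vc=[]
#1 0x43→b4/s0 L1-HIT; vc=[]
#2 0xa0→b10/s2 MISS; vc=[]
#3 0x4b→b4/s0 L1-HIT; vc=[]
#4 0x1a2→b26/s2 MISS; vc=[10]
#5 0x46→b4/s0 L1-HIT; vc=[10]
#6 0x41→b4/s0 L1-HIT; vc=[10]
#7 0x1ae→b26/s2 L1-HIT; vc=[10]
#8 0x12e→b18/s2 MISS; vc=[10,26]
#9 0xa9→b10/s2 VC-HIT; vc=[18,26]
#10 0x1a0→b26/s2 VC-HIT; vc=[18,10]
#11 0x45→b4/s0 L1-HIT; vc=[18,10]
#12 0x1aa→b26/s2 L1-HIT; vc=[18,10]
#13 0x63→b6/s2 MISS; vc=[18,10,26]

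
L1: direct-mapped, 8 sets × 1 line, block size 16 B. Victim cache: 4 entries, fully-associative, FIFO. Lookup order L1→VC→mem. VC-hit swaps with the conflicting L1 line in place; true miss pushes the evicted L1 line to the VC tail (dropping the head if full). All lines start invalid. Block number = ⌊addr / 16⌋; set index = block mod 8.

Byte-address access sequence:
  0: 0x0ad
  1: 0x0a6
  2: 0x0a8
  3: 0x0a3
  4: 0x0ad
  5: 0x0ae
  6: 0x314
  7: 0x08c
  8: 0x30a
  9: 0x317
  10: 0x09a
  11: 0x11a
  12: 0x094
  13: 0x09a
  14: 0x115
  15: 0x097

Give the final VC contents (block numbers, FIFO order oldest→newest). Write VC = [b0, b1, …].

0: 0xad (blk 10, set 2) → MISS  vc=[]
1: 0xa6 (blk 10, set 2) → L1-HIT  vc=[]
2: 0xa8 (blk 10, set 2) → L1-HIT  vc=[]
3: 0xa3 (blk 10, set 2) → L1-HIT  vc=[]
4: 0xad (blk 10, set 2) → L1-HIT  vc=[]
5: 0xae (blk 10, set 2) → L1-HIT  vc=[]
6: 0x314 (blk 49, set 1) → MISS  vc=[]
7: 0x8c (blk 8, set 0) → MISS  vc=[]
8: 0x30a (blk 48, set 0) → MISS  vc=[8]
9: 0x317 (blk 49, set 1) → L1-HIT  vc=[8]
10: 0x9a (blk 9, set 1) → MISS  vc=[8, 49]
11: 0x11a (blk 17, set 1) → MISS  vc=[8, 49, 9]
12: 0x94 (blk 9, set 1) → VC-HIT  vc=[8, 49, 17]
13: 0x9a (blk 9, set 1) → L1-HIT  vc=[8, 49, 17]
14: 0x115 (blk 17, set 1) → VC-HIT  vc=[8, 49, 9]
15: 0x97 (blk 9, set 1) → VC-HIT  vc=[8, 49, 17]

VC = [8, 49, 17]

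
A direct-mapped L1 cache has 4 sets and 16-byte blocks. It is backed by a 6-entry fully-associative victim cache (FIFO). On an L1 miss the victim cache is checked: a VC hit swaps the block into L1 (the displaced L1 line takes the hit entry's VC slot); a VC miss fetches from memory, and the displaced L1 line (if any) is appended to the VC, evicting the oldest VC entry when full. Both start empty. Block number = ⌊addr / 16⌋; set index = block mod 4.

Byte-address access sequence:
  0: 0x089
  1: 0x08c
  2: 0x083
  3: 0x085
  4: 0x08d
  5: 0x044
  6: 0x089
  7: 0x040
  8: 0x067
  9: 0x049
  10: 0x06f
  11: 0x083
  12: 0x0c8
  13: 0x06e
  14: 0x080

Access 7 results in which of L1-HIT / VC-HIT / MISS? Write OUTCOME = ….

0: 0x89 (blk 8, set 0) → MISS  vc=[]
1: 0x8c (blk 8, set 0) → L1-HIT  vc=[]
2: 0x83 (blk 8, set 0) → L1-HIT  vc=[]
3: 0x85 (blk 8, set 0) → L1-HIT  vc=[]
4: 0x8d (blk 8, set 0) → L1-HIT  vc=[]
5: 0x44 (blk 4, set 0) → MISS  vc=[8]
6: 0x89 (blk 8, set 0) → VC-HIT  vc=[4]
7: 0x40 (blk 4, set 0) → VC-HIT  vc=[8]
8: 0x67 (blk 6, set 2) → MISS  vc=[8]
9: 0x49 (blk 4, set 0) → L1-HIT  vc=[8]
10: 0x6f (blk 6, set 2) → L1-HIT  vc=[8]
11: 0x83 (blk 8, set 0) → VC-HIT  vc=[4]
12: 0xc8 (blk 12, set 0) → MISS  vc=[4, 8]
13: 0x6e (blk 6, set 2) → L1-HIT  vc=[4, 8]
14: 0x80 (blk 8, set 0) → VC-HIT  vc=[4, 12]

OUTCOME = VC-HIT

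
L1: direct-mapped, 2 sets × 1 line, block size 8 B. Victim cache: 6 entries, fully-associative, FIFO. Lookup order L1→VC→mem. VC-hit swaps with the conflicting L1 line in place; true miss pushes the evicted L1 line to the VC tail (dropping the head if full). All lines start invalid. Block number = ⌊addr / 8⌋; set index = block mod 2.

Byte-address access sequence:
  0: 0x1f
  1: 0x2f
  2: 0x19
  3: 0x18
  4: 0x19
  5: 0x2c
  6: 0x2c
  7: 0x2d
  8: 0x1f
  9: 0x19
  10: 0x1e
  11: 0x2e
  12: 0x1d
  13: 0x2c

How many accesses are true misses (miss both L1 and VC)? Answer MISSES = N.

0: 0x1f (blk 3, set 1) → MISS  vc=[]
1: 0x2f (blk 5, set 1) → MISS  vc=[3]
2: 0x19 (blk 3, set 1) → VC-HIT  vc=[5]
3: 0x18 (blk 3, set 1) → L1-HIT  vc=[5]
4: 0x19 (blk 3, set 1) → L1-HIT  vc=[5]
5: 0x2c (blk 5, set 1) → VC-HIT  vc=[3]
6: 0x2c (blk 5, set 1) → L1-HIT  vc=[3]
7: 0x2d (blk 5, set 1) → L1-HIT  vc=[3]
8: 0x1f (blk 3, set 1) → VC-HIT  vc=[5]
9: 0x19 (blk 3, set 1) → L1-HIT  vc=[5]
10: 0x1e (blk 3, set 1) → L1-HIT  vc=[5]
11: 0x2e (blk 5, set 1) → VC-HIT  vc=[3]
12: 0x1d (blk 3, set 1) → VC-HIT  vc=[5]
13: 0x2c (blk 5, set 1) → VC-HIT  vc=[3]

MISSES = 2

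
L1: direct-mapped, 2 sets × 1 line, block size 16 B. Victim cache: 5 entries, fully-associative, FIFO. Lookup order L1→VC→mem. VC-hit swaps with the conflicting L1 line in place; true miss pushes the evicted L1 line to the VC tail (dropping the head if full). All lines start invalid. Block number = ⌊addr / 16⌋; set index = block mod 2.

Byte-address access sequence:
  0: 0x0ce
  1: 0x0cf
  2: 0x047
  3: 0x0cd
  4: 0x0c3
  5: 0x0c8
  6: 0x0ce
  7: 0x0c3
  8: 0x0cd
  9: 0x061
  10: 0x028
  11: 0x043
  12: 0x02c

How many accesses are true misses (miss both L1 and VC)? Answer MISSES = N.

#0 0xce→b12/s0 MISS; vc=[]
#1 0xcf→b12/s0 L1-HIT; vc=[]
#2 0x47→b4/s0 MISS; vc=[12]
#3 0xcd→b12/s0 VC-HIT; vc=[4]
#4 0xc3→b12/s0 L1-HIT; vc=[4]
#5 0xc8→b12/s0 L1-HIT; vc=[4]
#6 0xce→b12/s0 L1-HIT; vc=[4]
#7 0xc3→b12/s0 L1-HIT; vc=[4]
#8 0xcd→b12/s0 L1-HIT; vc=[4]
#9 0x61→b6/s0 MISS; vc=[4,12]
#10 0x28→b2/s0 MISS; vc=[4,12,6]
#11 0x43→b4/s0 VC-HIT; vc=[2,12,6]
#12 0x2c→b2/s0 VC-HIT; vc=[4,12,6]

MISSES = 4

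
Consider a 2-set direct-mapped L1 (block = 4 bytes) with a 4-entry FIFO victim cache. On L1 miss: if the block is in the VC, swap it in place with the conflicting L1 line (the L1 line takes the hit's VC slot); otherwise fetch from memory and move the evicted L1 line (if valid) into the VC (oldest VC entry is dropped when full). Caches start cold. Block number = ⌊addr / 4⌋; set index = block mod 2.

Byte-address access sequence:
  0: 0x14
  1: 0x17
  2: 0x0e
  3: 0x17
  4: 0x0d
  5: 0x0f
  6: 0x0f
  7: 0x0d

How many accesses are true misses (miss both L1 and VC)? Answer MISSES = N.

MISSES = 2

  [0] addr=0x14 blk=5 s=1: MISS | VC []
  [1] addr=0x17 blk=5 s=1: L1-HIT | VC []
  [2] addr=0xe blk=3 s=1: MISS | VC [5]
  [3] addr=0x17 blk=5 s=1: VC-HIT | VC [3]
  [4] addr=0xd blk=3 s=1: VC-HIT | VC [5]
  [5] addr=0xf blk=3 s=1: L1-HIT | VC [5]
  [6] addr=0xf blk=3 s=1: L1-HIT | VC [5]
  [7] addr=0xd blk=3 s=1: L1-HIT | VC [5]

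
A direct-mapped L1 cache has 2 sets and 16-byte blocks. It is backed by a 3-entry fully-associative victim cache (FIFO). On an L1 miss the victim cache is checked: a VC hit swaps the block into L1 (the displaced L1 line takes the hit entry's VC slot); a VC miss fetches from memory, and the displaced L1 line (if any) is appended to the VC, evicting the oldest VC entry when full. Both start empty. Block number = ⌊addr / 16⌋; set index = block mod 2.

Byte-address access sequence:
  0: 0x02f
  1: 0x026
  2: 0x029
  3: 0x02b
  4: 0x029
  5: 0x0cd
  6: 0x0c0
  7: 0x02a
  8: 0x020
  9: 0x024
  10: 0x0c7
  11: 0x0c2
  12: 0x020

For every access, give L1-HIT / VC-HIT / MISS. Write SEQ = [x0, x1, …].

SEQ = [MISS, L1-HIT, L1-HIT, L1-HIT, L1-HIT, MISS, L1-HIT, VC-HIT, L1-HIT, L1-HIT, VC-HIT, L1-HIT, VC-HIT]

  [0] addr=0x2f blk=2 s=0: MISS | VC []
  [1] addr=0x26 blk=2 s=0: L1-HIT | VC []
  [2] addr=0x29 blk=2 s=0: L1-HIT | VC []
  [3] addr=0x2b blk=2 s=0: L1-HIT | VC []
  [4] addr=0x29 blk=2 s=0: L1-HIT | VC []
  [5] addr=0xcd blk=12 s=0: MISS | VC [2]
  [6] addr=0xc0 blk=12 s=0: L1-HIT | VC [2]
  [7] addr=0x2a blk=2 s=0: VC-HIT | VC [12]
  [8] addr=0x20 blk=2 s=0: L1-HIT | VC [12]
  [9] addr=0x24 blk=2 s=0: L1-HIT | VC [12]
  [10] addr=0xc7 blk=12 s=0: VC-HIT | VC [2]
  [11] addr=0xc2 blk=12 s=0: L1-HIT | VC [2]
  [12] addr=0x20 blk=2 s=0: VC-HIT | VC [12]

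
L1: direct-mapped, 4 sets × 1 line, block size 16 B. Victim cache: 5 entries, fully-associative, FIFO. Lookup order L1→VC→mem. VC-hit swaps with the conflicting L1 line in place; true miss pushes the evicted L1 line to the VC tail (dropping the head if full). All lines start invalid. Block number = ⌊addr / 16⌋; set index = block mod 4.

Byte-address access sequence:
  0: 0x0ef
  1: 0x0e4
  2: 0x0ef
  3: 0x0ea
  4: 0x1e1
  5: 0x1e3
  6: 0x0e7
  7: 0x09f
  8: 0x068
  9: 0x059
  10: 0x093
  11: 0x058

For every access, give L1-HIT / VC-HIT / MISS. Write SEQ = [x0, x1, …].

#0 0xef→b14/s2 MISS; vc=[]
#1 0xe4→b14/s2 L1-HIT; vc=[]
#2 0xef→b14/s2 L1-HIT; vc=[]
#3 0xea→b14/s2 L1-HIT; vc=[]
#4 0x1e1→b30/s2 MISS; vc=[14]
#5 0x1e3→b30/s2 L1-HIT; vc=[14]
#6 0xe7→b14/s2 VC-HIT; vc=[30]
#7 0x9f→b9/s1 MISS; vc=[30]
#8 0x68→b6/s2 MISS; vc=[30,14]
#9 0x59→b5/s1 MISS; vc=[30,14,9]
#10 0x93→b9/s1 VC-HIT; vc=[30,14,5]
#11 0x58→b5/s1 VC-HIT; vc=[30,14,9]

SEQ = [MISS, L1-HIT, L1-HIT, L1-HIT, MISS, L1-HIT, VC-HIT, MISS, MISS, MISS, VC-HIT, VC-HIT]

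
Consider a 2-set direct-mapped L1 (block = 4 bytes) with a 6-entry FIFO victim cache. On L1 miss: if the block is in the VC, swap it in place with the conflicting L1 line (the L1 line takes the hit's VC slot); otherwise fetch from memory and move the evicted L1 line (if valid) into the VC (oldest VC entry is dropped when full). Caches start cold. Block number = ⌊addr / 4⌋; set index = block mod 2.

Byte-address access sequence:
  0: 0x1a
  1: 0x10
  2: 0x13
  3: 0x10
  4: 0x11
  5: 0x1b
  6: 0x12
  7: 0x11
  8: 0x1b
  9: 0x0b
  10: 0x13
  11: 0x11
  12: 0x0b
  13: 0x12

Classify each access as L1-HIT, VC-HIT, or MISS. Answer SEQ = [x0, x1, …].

SEQ = [MISS, MISS, L1-HIT, L1-HIT, L1-HIT, VC-HIT, VC-HIT, L1-HIT, VC-HIT, MISS, VC-HIT, L1-HIT, VC-HIT, VC-HIT]

0: 0x1a (blk 6, set 0) → MISS  vc=[]
1: 0x10 (blk 4, set 0) → MISS  vc=[6]
2: 0x13 (blk 4, set 0) → L1-HIT  vc=[6]
3: 0x10 (blk 4, set 0) → L1-HIT  vc=[6]
4: 0x11 (blk 4, set 0) → L1-HIT  vc=[6]
5: 0x1b (blk 6, set 0) → VC-HIT  vc=[4]
6: 0x12 (blk 4, set 0) → VC-HIT  vc=[6]
7: 0x11 (blk 4, set 0) → L1-HIT  vc=[6]
8: 0x1b (blk 6, set 0) → VC-HIT  vc=[4]
9: 0xb (blk 2, set 0) → MISS  vc=[4, 6]
10: 0x13 (blk 4, set 0) → VC-HIT  vc=[2, 6]
11: 0x11 (blk 4, set 0) → L1-HIT  vc=[2, 6]
12: 0xb (blk 2, set 0) → VC-HIT  vc=[4, 6]
13: 0x12 (blk 4, set 0) → VC-HIT  vc=[2, 6]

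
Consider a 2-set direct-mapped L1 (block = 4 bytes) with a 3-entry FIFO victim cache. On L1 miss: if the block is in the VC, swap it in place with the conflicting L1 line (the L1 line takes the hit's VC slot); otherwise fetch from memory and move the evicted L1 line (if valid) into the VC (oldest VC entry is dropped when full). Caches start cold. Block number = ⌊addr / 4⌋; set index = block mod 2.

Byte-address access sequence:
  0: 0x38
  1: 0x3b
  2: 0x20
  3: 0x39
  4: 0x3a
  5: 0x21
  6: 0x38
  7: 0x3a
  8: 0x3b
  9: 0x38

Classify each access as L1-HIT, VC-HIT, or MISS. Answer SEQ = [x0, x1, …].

0: 0x38 (blk 14, set 0) → MISS  vc=[]
1: 0x3b (blk 14, set 0) → L1-HIT  vc=[]
2: 0x20 (blk 8, set 0) → MISS  vc=[14]
3: 0x39 (blk 14, set 0) → VC-HIT  vc=[8]
4: 0x3a (blk 14, set 0) → L1-HIT  vc=[8]
5: 0x21 (blk 8, set 0) → VC-HIT  vc=[14]
6: 0x38 (blk 14, set 0) → VC-HIT  vc=[8]
7: 0x3a (blk 14, set 0) → L1-HIT  vc=[8]
8: 0x3b (blk 14, set 0) → L1-HIT  vc=[8]
9: 0x38 (blk 14, set 0) → L1-HIT  vc=[8]

SEQ = [MISS, L1-HIT, MISS, VC-HIT, L1-HIT, VC-HIT, VC-HIT, L1-HIT, L1-HIT, L1-HIT]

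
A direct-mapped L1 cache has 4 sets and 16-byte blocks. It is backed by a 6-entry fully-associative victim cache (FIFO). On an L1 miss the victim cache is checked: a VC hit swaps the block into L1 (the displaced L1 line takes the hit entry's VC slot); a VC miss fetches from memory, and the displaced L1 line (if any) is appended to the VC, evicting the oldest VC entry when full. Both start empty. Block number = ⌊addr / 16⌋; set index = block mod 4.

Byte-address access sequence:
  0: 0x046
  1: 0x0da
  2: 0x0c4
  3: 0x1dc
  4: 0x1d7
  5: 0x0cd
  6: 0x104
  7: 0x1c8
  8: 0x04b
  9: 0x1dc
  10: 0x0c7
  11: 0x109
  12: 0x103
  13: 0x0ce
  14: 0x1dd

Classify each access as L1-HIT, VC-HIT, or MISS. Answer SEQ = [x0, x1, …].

SEQ = [MISS, MISS, MISS, MISS, L1-HIT, L1-HIT, MISS, MISS, VC-HIT, L1-HIT, VC-HIT, VC-HIT, L1-HIT, VC-HIT, L1-HIT]

  [0] addr=0x46 blk=4 s=0: MISS | VC []
  [1] addr=0xda blk=13 s=1: MISS | VC []
  [2] addr=0xc4 blk=12 s=0: MISS | VC [4]
  [3] addr=0x1dc blk=29 s=1: MISS | VC [4, 13]
  [4] addr=0x1d7 blk=29 s=1: L1-HIT | VC [4, 13]
  [5] addr=0xcd blk=12 s=0: L1-HIT | VC [4, 13]
  [6] addr=0x104 blk=16 s=0: MISS | VC [4, 13, 12]
  [7] addr=0x1c8 blk=28 s=0: MISS | VC [4, 13, 12, 16]
  [8] addr=0x4b blk=4 s=0: VC-HIT | VC [28, 13, 12, 16]
  [9] addr=0x1dc blk=29 s=1: L1-HIT | VC [28, 13, 12, 16]
  [10] addr=0xc7 blk=12 s=0: VC-HIT | VC [28, 13, 4, 16]
  [11] addr=0x109 blk=16 s=0: VC-HIT | VC [28, 13, 4, 12]
  [12] addr=0x103 blk=16 s=0: L1-HIT | VC [28, 13, 4, 12]
  [13] addr=0xce blk=12 s=0: VC-HIT | VC [28, 13, 4, 16]
  [14] addr=0x1dd blk=29 s=1: L1-HIT | VC [28, 13, 4, 16]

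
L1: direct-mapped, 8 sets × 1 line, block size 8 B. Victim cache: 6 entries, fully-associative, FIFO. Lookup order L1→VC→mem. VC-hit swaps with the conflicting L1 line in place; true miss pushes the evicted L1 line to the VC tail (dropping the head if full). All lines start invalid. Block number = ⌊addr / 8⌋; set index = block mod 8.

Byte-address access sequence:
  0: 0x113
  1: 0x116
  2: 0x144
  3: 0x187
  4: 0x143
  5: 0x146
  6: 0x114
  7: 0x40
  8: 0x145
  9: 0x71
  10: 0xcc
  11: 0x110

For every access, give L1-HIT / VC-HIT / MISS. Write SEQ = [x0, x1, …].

0: 0x113 (blk 34, set 2) → MISS  vc=[]
1: 0x116 (blk 34, set 2) → L1-HIT  vc=[]
2: 0x144 (blk 40, set 0) → MISS  vc=[]
3: 0x187 (blk 48, set 0) → MISS  vc=[40]
4: 0x143 (blk 40, set 0) → VC-HIT  vc=[48]
5: 0x146 (blk 40, set 0) → L1-HIT  vc=[48]
6: 0x114 (blk 34, set 2) → L1-HIT  vc=[48]
7: 0x40 (blk 8, set 0) → MISS  vc=[48, 40]
8: 0x145 (blk 40, set 0) → VC-HIT  vc=[48, 8]
9: 0x71 (blk 14, set 6) → MISS  vc=[48, 8]
10: 0xcc (blk 25, set 1) → MISS  vc=[48, 8]
11: 0x110 (blk 34, set 2) → L1-HIT  vc=[48, 8]

SEQ = [MISS, L1-HIT, MISS, MISS, VC-HIT, L1-HIT, L1-HIT, MISS, VC-HIT, MISS, MISS, L1-HIT]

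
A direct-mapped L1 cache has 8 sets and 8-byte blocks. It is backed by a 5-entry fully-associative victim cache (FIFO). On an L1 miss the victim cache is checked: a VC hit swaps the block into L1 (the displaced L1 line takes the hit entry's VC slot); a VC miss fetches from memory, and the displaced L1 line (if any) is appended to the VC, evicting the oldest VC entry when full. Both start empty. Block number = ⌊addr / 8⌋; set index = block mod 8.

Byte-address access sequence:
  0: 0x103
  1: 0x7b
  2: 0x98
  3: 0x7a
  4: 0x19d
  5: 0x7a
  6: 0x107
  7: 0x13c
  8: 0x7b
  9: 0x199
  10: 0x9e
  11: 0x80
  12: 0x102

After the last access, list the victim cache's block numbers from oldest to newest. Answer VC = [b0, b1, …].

#0 0x103→b32/s0 MISS; vc=[]
#1 0x7b→b15/s7 MISS; vc=[]
#2 0x98→b19/s3 MISS; vc=[]
#3 0x7a→b15/s7 L1-HIT; vc=[]
#4 0x19d→b51/s3 MISS; vc=[19]
#5 0x7a→b15/s7 L1-HIT; vc=[19]
#6 0x107→b32/s0 L1-HIT; vc=[19]
#7 0x13c→b39/s7 MISS; vc=[19,15]
#8 0x7b→b15/s7 VC-HIT; vc=[19,39]
#9 0x199→b51/s3 L1-HIT; vc=[19,39]
#10 0x9e→b19/s3 VC-HIT; vc=[51,39]
#11 0x80→b16/s0 MISS; vc=[51,39,32]
#12 0x102→b32/s0 VC-HIT; vc=[51,39,16]

VC = [51, 39, 16]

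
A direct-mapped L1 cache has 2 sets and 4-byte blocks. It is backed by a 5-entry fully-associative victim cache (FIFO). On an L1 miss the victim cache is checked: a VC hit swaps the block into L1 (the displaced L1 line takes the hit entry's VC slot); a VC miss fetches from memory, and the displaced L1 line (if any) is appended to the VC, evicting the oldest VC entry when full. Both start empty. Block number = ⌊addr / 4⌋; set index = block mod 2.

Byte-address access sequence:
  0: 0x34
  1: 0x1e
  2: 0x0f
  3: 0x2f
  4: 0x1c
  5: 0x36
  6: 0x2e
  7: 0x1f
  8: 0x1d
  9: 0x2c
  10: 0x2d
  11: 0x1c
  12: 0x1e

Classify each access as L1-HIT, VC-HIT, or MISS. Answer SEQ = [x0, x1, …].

SEQ = [MISS, MISS, MISS, MISS, VC-HIT, VC-HIT, VC-HIT, VC-HIT, L1-HIT, VC-HIT, L1-HIT, VC-HIT, L1-HIT]

#0 0x34→b13/s1 MISS; vc=[]
#1 0x1e→b7/s1 MISS; vc=[13]
#2 0xf→b3/s1 MISS; vc=[13,7]
#3 0x2f→b11/s1 MISS; vc=[13,7,3]
#4 0x1c→b7/s1 VC-HIT; vc=[13,11,3]
#5 0x36→b13/s1 VC-HIT; vc=[7,11,3]
#6 0x2e→b11/s1 VC-HIT; vc=[7,13,3]
#7 0x1f→b7/s1 VC-HIT; vc=[11,13,3]
#8 0x1d→b7/s1 L1-HIT; vc=[11,13,3]
#9 0x2c→b11/s1 VC-HIT; vc=[7,13,3]
#10 0x2d→b11/s1 L1-HIT; vc=[7,13,3]
#11 0x1c→b7/s1 VC-HIT; vc=[11,13,3]
#12 0x1e→b7/s1 L1-HIT; vc=[11,13,3]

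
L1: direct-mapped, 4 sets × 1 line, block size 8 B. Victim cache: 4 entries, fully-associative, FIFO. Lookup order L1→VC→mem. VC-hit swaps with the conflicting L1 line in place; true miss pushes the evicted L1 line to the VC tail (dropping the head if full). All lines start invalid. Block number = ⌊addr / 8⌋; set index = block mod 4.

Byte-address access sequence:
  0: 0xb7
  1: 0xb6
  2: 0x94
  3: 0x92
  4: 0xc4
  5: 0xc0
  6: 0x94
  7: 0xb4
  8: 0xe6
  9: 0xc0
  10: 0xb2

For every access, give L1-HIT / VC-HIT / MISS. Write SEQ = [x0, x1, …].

SEQ = [MISS, L1-HIT, MISS, L1-HIT, MISS, L1-HIT, L1-HIT, VC-HIT, MISS, VC-HIT, L1-HIT]

0: 0xb7 (blk 22, set 2) → MISS  vc=[]
1: 0xb6 (blk 22, set 2) → L1-HIT  vc=[]
2: 0x94 (blk 18, set 2) → MISS  vc=[22]
3: 0x92 (blk 18, set 2) → L1-HIT  vc=[22]
4: 0xc4 (blk 24, set 0) → MISS  vc=[22]
5: 0xc0 (blk 24, set 0) → L1-HIT  vc=[22]
6: 0x94 (blk 18, set 2) → L1-HIT  vc=[22]
7: 0xb4 (blk 22, set 2) → VC-HIT  vc=[18]
8: 0xe6 (blk 28, set 0) → MISS  vc=[18, 24]
9: 0xc0 (blk 24, set 0) → VC-HIT  vc=[18, 28]
10: 0xb2 (blk 22, set 2) → L1-HIT  vc=[18, 28]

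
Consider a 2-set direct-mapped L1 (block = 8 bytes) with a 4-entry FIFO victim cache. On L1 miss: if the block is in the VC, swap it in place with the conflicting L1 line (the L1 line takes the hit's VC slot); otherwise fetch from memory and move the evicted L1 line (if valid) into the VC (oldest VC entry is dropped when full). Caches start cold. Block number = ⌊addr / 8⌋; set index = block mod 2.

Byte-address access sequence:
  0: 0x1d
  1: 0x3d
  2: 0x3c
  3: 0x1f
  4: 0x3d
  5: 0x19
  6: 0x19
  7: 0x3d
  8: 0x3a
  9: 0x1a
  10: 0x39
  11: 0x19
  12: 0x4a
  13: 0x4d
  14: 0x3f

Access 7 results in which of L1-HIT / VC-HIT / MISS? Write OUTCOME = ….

  [0] addr=0x1d blk=3 s=1: MISS | VC []
  [1] addr=0x3d blk=7 s=1: MISS | VC [3]
  [2] addr=0x3c blk=7 s=1: L1-HIT | VC [3]
  [3] addr=0x1f blk=3 s=1: VC-HIT | VC [7]
  [4] addr=0x3d blk=7 s=1: VC-HIT | VC [3]
  [5] addr=0x19 blk=3 s=1: VC-HIT | VC [7]
  [6] addr=0x19 blk=3 s=1: L1-HIT | VC [7]
  [7] addr=0x3d blk=7 s=1: VC-HIT | VC [3]
  [8] addr=0x3a blk=7 s=1: L1-HIT | VC [3]
  [9] addr=0x1a blk=3 s=1: VC-HIT | VC [7]
  [10] addr=0x39 blk=7 s=1: VC-HIT | VC [3]
  [11] addr=0x19 blk=3 s=1: VC-HIT | VC [7]
  [12] addr=0x4a blk=9 s=1: MISS | VC [7, 3]
  [13] addr=0x4d blk=9 s=1: L1-HIT | VC [7, 3]
  [14] addr=0x3f blk=7 s=1: VC-HIT | VC [9, 3]

OUTCOME = VC-HIT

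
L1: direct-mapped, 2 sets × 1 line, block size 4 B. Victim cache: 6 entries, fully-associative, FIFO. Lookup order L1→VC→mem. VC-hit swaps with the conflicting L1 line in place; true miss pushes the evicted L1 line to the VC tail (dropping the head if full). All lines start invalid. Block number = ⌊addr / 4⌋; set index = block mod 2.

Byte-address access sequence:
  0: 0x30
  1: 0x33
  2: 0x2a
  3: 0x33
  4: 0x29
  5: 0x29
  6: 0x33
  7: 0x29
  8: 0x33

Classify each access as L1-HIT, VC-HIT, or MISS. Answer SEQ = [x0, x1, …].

SEQ = [MISS, L1-HIT, MISS, VC-HIT, VC-HIT, L1-HIT, VC-HIT, VC-HIT, VC-HIT]

  [0] addr=0x30 blk=12 s=0: MISS | VC []
  [1] addr=0x33 blk=12 s=0: L1-HIT | VC []
  [2] addr=0x2a blk=10 s=0: MISS | VC [12]
  [3] addr=0x33 blk=12 s=0: VC-HIT | VC [10]
  [4] addr=0x29 blk=10 s=0: VC-HIT | VC [12]
  [5] addr=0x29 blk=10 s=0: L1-HIT | VC [12]
  [6] addr=0x33 blk=12 s=0: VC-HIT | VC [10]
  [7] addr=0x29 blk=10 s=0: VC-HIT | VC [12]
  [8] addr=0x33 blk=12 s=0: VC-HIT | VC [10]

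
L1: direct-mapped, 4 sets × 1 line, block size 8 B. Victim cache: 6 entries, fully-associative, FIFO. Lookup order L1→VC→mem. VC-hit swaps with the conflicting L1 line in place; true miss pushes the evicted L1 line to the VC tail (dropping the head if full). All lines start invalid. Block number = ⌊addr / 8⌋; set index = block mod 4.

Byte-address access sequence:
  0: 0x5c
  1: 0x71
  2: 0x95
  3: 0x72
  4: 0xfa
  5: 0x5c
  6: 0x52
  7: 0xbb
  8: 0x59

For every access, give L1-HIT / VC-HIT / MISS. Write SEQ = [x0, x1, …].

SEQ = [MISS, MISS, MISS, VC-HIT, MISS, VC-HIT, MISS, MISS, VC-HIT]

0: 0x5c (blk 11, set 3) → MISS  vc=[]
1: 0x71 (blk 14, set 2) → MISS  vc=[]
2: 0x95 (blk 18, set 2) → MISS  vc=[14]
3: 0x72 (blk 14, set 2) → VC-HIT  vc=[18]
4: 0xfa (blk 31, set 3) → MISS  vc=[18, 11]
5: 0x5c (blk 11, set 3) → VC-HIT  vc=[18, 31]
6: 0x52 (blk 10, set 2) → MISS  vc=[18, 31, 14]
7: 0xbb (blk 23, set 3) → MISS  vc=[18, 31, 14, 11]
8: 0x59 (blk 11, set 3) → VC-HIT  vc=[18, 31, 14, 23]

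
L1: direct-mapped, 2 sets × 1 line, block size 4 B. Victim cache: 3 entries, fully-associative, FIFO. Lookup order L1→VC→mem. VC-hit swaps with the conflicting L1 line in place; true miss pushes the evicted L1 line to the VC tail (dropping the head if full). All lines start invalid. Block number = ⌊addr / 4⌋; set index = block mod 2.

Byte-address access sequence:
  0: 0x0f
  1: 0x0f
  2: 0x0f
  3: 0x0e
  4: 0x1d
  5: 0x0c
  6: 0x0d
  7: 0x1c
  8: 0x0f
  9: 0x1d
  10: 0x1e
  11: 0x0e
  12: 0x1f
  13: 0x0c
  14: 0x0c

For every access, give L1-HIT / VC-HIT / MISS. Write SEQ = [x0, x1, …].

#0 0xf→b3/s1 MISS; vc=[]
#1 0xf→b3/s1 L1-HIT; vc=[]
#2 0xf→b3/s1 L1-HIT; vc=[]
#3 0xe→b3/s1 L1-HIT; vc=[]
#4 0x1d→b7/s1 MISS; vc=[3]
#5 0xc→b3/s1 VC-HIT; vc=[7]
#6 0xd→b3/s1 L1-HIT; vc=[7]
#7 0x1c→b7/s1 VC-HIT; vc=[3]
#8 0xf→b3/s1 VC-HIT; vc=[7]
#9 0x1d→b7/s1 VC-HIT; vc=[3]
#10 0x1e→b7/s1 L1-HIT; vc=[3]
#11 0xe→b3/s1 VC-HIT; vc=[7]
#12 0x1f→b7/s1 VC-HIT; vc=[3]
#13 0xc→b3/s1 VC-HIT; vc=[7]
#14 0xc→b3/s1 L1-HIT; vc=[7]

SEQ = [MISS, L1-HIT, L1-HIT, L1-HIT, MISS, VC-HIT, L1-HIT, VC-HIT, VC-HIT, VC-HIT, L1-HIT, VC-HIT, VC-HIT, VC-HIT, L1-HIT]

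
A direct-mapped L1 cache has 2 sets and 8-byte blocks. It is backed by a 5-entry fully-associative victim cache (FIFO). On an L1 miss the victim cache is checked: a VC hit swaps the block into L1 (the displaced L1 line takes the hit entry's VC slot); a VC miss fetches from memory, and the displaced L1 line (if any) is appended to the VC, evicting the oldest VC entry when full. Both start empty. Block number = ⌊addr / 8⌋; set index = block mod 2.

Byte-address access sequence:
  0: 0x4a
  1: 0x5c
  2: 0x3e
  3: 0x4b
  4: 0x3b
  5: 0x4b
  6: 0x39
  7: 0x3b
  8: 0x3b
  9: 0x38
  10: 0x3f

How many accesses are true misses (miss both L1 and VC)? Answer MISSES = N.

MISSES = 3

#0 0x4a→b9/s1 MISS; vc=[]
#1 0x5c→b11/s1 MISS; vc=[9]
#2 0x3e→b7/s1 MISS; vc=[9,11]
#3 0x4b→b9/s1 VC-HIT; vc=[7,11]
#4 0x3b→b7/s1 VC-HIT; vc=[9,11]
#5 0x4b→b9/s1 VC-HIT; vc=[7,11]
#6 0x39→b7/s1 VC-HIT; vc=[9,11]
#7 0x3b→b7/s1 L1-HIT; vc=[9,11]
#8 0x3b→b7/s1 L1-HIT; vc=[9,11]
#9 0x38→b7/s1 L1-HIT; vc=[9,11]
#10 0x3f→b7/s1 L1-HIT; vc=[9,11]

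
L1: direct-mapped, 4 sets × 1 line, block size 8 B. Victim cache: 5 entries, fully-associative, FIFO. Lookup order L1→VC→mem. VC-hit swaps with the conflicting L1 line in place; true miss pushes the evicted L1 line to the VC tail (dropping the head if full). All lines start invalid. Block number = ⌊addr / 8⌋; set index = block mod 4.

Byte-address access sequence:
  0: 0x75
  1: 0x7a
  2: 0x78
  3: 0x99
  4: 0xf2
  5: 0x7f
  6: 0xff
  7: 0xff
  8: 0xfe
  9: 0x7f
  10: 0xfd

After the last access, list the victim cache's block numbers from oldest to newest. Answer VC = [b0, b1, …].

VC = [19, 14, 15]

#0 0x75→b14/s2 MISS; vc=[]
#1 0x7a→b15/s3 MISS; vc=[]
#2 0x78→b15/s3 L1-HIT; vc=[]
#3 0x99→b19/s3 MISS; vc=[15]
#4 0xf2→b30/s2 MISS; vc=[15,14]
#5 0x7f→b15/s3 VC-HIT; vc=[19,14]
#6 0xff→b31/s3 MISS; vc=[19,14,15]
#7 0xff→b31/s3 L1-HIT; vc=[19,14,15]
#8 0xfe→b31/s3 L1-HIT; vc=[19,14,15]
#9 0x7f→b15/s3 VC-HIT; vc=[19,14,31]
#10 0xfd→b31/s3 VC-HIT; vc=[19,14,15]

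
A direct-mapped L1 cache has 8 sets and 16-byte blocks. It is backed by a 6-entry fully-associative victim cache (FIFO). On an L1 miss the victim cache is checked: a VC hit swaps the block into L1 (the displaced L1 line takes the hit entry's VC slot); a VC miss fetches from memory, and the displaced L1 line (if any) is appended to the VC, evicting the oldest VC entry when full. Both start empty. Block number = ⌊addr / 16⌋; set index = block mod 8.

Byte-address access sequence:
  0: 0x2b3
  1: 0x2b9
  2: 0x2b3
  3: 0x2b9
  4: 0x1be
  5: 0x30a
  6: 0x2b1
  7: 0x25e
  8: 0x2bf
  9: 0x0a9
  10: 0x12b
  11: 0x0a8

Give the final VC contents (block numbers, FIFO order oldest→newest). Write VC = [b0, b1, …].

VC = [27, 18]

#0 0x2b3→b43/s3 MISS; vc=[]
#1 0x2b9→b43/s3 L1-HIT; vc=[]
#2 0x2b3→b43/s3 L1-HIT; vc=[]
#3 0x2b9→b43/s3 L1-HIT; vc=[]
#4 0x1be→b27/s3 MISS; vc=[43]
#5 0x30a→b48/s0 MISS; vc=[43]
#6 0x2b1→b43/s3 VC-HIT; vc=[27]
#7 0x25e→b37/s5 MISS; vc=[27]
#8 0x2bf→b43/s3 L1-HIT; vc=[27]
#9 0xa9→b10/s2 MISS; vc=[27]
#10 0x12b→b18/s2 MISS; vc=[27,10]
#11 0xa8→b10/s2 VC-HIT; vc=[27,18]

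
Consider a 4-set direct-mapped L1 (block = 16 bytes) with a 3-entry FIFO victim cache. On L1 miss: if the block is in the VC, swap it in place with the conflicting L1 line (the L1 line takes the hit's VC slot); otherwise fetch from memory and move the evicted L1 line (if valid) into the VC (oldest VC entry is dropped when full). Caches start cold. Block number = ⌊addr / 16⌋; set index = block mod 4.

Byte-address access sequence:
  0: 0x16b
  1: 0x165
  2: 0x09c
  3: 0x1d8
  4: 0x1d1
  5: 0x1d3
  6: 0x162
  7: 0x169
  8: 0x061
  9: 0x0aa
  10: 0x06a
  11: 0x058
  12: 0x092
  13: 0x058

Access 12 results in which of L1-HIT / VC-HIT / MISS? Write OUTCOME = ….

0: 0x16b (blk 22, set 2) → MISS  vc=[]
1: 0x165 (blk 22, set 2) → L1-HIT  vc=[]
2: 0x9c (blk 9, set 1) → MISS  vc=[]
3: 0x1d8 (blk 29, set 1) → MISS  vc=[9]
4: 0x1d1 (blk 29, set 1) → L1-HIT  vc=[9]
5: 0x1d3 (blk 29, set 1) → L1-HIT  vc=[9]
6: 0x162 (blk 22, set 2) → L1-HIT  vc=[9]
7: 0x169 (blk 22, set 2) → L1-HIT  vc=[9]
8: 0x61 (blk 6, set 2) → MISS  vc=[9, 22]
9: 0xaa (blk 10, set 2) → MISS  vc=[9, 22, 6]
10: 0x6a (blk 6, set 2) → VC-HIT  vc=[9, 22, 10]
11: 0x58 (blk 5, set 1) → MISS  vc=[22, 10, 29]
12: 0x92 (blk 9, set 1) → MISS  vc=[10, 29, 5]
13: 0x58 (blk 5, set 1) → VC-HIT  vc=[10, 29, 9]

OUTCOME = MISS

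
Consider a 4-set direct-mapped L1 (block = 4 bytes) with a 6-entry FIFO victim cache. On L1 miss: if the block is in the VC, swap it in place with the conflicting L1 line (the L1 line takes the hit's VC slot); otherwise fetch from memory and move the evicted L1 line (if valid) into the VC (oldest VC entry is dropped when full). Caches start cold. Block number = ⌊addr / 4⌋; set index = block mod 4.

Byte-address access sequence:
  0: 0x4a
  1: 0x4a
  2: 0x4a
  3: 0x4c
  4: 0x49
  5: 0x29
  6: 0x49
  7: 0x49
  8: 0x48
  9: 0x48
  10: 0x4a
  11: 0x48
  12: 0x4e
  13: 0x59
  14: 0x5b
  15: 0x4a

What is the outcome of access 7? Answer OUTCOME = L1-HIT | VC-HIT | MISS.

#0 0x4a→b18/s2 MISS; vc=[]
#1 0x4a→b18/s2 L1-HIT; vc=[]
#2 0x4a→b18/s2 L1-HIT; vc=[]
#3 0x4c→b19/s3 MISS; vc=[]
#4 0x49→b18/s2 L1-HIT; vc=[]
#5 0x29→b10/s2 MISS; vc=[18]
#6 0x49→b18/s2 VC-HIT; vc=[10]
#7 0x49→b18/s2 L1-HIT; vc=[10]
#8 0x48→b18/s2 L1-HIT; vc=[10]
#9 0x48→b18/s2 L1-HIT; vc=[10]
#10 0x4a→b18/s2 L1-HIT; vc=[10]
#11 0x48→b18/s2 L1-HIT; vc=[10]
#12 0x4e→b19/s3 L1-HIT; vc=[10]
#13 0x59→b22/s2 MISS; vc=[10,18]
#14 0x5b→b22/s2 L1-HIT; vc=[10,18]
#15 0x4a→b18/s2 VC-HIT; vc=[10,22]

OUTCOME = L1-HIT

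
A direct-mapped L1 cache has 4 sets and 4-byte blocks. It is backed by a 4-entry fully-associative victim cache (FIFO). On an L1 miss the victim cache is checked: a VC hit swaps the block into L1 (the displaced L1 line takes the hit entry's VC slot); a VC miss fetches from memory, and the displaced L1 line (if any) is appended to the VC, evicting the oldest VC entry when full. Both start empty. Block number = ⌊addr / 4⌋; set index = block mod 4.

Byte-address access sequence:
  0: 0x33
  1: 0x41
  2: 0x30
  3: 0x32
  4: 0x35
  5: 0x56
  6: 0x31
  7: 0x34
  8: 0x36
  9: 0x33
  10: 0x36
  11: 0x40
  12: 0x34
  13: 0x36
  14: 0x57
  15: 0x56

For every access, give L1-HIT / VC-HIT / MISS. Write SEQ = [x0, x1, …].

SEQ = [MISS, MISS, VC-HIT, L1-HIT, MISS, MISS, L1-HIT, VC-HIT, L1-HIT, L1-HIT, L1-HIT, VC-HIT, L1-HIT, L1-HIT, VC-HIT, L1-HIT]

0: 0x33 (blk 12, set 0) → MISS  vc=[]
1: 0x41 (blk 16, set 0) → MISS  vc=[12]
2: 0x30 (blk 12, set 0) → VC-HIT  vc=[16]
3: 0x32 (blk 12, set 0) → L1-HIT  vc=[16]
4: 0x35 (blk 13, set 1) → MISS  vc=[16]
5: 0x56 (blk 21, set 1) → MISS  vc=[16, 13]
6: 0x31 (blk 12, set 0) → L1-HIT  vc=[16, 13]
7: 0x34 (blk 13, set 1) → VC-HIT  vc=[16, 21]
8: 0x36 (blk 13, set 1) → L1-HIT  vc=[16, 21]
9: 0x33 (blk 12, set 0) → L1-HIT  vc=[16, 21]
10: 0x36 (blk 13, set 1) → L1-HIT  vc=[16, 21]
11: 0x40 (blk 16, set 0) → VC-HIT  vc=[12, 21]
12: 0x34 (blk 13, set 1) → L1-HIT  vc=[12, 21]
13: 0x36 (blk 13, set 1) → L1-HIT  vc=[12, 21]
14: 0x57 (blk 21, set 1) → VC-HIT  vc=[12, 13]
15: 0x56 (blk 21, set 1) → L1-HIT  vc=[12, 13]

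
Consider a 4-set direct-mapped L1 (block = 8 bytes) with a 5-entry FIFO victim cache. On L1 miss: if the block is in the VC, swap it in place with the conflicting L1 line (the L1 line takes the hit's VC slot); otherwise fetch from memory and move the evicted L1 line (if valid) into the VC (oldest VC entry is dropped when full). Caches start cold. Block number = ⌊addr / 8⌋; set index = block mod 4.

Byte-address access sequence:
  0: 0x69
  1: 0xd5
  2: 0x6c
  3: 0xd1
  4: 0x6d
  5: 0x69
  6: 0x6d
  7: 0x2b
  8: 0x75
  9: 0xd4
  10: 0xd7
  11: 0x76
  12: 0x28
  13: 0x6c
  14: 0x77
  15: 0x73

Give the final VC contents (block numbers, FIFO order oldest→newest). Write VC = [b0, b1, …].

VC = [5, 26]

0: 0x69 (blk 13, set 1) → MISS  vc=[]
1: 0xd5 (blk 26, set 2) → MISS  vc=[]
2: 0x6c (blk 13, set 1) → L1-HIT  vc=[]
3: 0xd1 (blk 26, set 2) → L1-HIT  vc=[]
4: 0x6d (blk 13, set 1) → L1-HIT  vc=[]
5: 0x69 (blk 13, set 1) → L1-HIT  vc=[]
6: 0x6d (blk 13, set 1) → L1-HIT  vc=[]
7: 0x2b (blk 5, set 1) → MISS  vc=[13]
8: 0x75 (blk 14, set 2) → MISS  vc=[13, 26]
9: 0xd4 (blk 26, set 2) → VC-HIT  vc=[13, 14]
10: 0xd7 (blk 26, set 2) → L1-HIT  vc=[13, 14]
11: 0x76 (blk 14, set 2) → VC-HIT  vc=[13, 26]
12: 0x28 (blk 5, set 1) → L1-HIT  vc=[13, 26]
13: 0x6c (blk 13, set 1) → VC-HIT  vc=[5, 26]
14: 0x77 (blk 14, set 2) → L1-HIT  vc=[5, 26]
15: 0x73 (blk 14, set 2) → L1-HIT  vc=[5, 26]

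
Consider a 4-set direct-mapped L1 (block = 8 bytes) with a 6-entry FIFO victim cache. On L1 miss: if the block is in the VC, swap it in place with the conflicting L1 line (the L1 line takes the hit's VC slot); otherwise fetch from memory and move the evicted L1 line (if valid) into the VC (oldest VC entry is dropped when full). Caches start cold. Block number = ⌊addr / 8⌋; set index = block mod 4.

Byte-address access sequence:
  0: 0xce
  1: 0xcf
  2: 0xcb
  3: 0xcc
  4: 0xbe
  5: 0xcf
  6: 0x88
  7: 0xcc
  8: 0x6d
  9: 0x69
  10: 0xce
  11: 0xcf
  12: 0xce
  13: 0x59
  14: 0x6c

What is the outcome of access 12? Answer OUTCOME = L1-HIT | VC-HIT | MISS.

#0 0xce→b25/s1 MISS; vc=[]
#1 0xcf→b25/s1 L1-HIT; vc=[]
#2 0xcb→b25/s1 L1-HIT; vc=[]
#3 0xcc→b25/s1 L1-HIT; vc=[]
#4 0xbe→b23/s3 MISS; vc=[]
#5 0xcf→b25/s1 L1-HIT; vc=[]
#6 0x88→b17/s1 MISS; vc=[25]
#7 0xcc→b25/s1 VC-HIT; vc=[17]
#8 0x6d→b13/s1 MISS; vc=[17,25]
#9 0x69→b13/s1 L1-HIT; vc=[17,25]
#10 0xce→b25/s1 VC-HIT; vc=[17,13]
#11 0xcf→b25/s1 L1-HIT; vc=[17,13]
#12 0xce→b25/s1 L1-HIT; vc=[17,13]
#13 0x59→b11/s3 MISS; vc=[17,13,23]
#14 0x6c→b13/s1 VC-HIT; vc=[17,25,23]

OUTCOME = L1-HIT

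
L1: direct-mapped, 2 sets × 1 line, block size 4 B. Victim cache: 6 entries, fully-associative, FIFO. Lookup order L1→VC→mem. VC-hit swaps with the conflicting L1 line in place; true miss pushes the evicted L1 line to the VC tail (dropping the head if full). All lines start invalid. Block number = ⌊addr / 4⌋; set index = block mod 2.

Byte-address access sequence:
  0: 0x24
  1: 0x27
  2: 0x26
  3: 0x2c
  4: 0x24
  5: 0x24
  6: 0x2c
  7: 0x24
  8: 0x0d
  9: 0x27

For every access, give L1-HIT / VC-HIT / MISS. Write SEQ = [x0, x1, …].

#0 0x24→b9/s1 MISS; vc=[]
#1 0x27→b9/s1 L1-HIT; vc=[]
#2 0x26→b9/s1 L1-HIT; vc=[]
#3 0x2c→b11/s1 MISS; vc=[9]
#4 0x24→b9/s1 VC-HIT; vc=[11]
#5 0x24→b9/s1 L1-HIT; vc=[11]
#6 0x2c→b11/s1 VC-HIT; vc=[9]
#7 0x24→b9/s1 VC-HIT; vc=[11]
#8 0xd→b3/s1 MISS; vc=[11,9]
#9 0x27→b9/s1 VC-HIT; vc=[11,3]

SEQ = [MISS, L1-HIT, L1-HIT, MISS, VC-HIT, L1-HIT, VC-HIT, VC-HIT, MISS, VC-HIT]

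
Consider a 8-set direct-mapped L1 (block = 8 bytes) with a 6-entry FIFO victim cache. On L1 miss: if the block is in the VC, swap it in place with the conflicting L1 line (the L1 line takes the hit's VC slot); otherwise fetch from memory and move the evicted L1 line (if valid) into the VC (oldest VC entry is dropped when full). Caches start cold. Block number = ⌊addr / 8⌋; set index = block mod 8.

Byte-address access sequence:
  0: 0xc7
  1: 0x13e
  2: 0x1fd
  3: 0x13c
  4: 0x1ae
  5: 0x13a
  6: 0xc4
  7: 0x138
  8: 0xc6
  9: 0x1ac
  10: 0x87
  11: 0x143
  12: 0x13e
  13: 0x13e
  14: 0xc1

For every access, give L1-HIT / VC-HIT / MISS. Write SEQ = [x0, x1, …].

#0 0xc7→b24/s0 MISS; vc=[]
#1 0x13e→b39/s7 MISS; vc=[]
#2 0x1fd→b63/s7 MISS; vc=[39]
#3 0x13c→b39/s7 VC-HIT; vc=[63]
#4 0x1ae→b53/s5 MISS; vc=[63]
#5 0x13a→b39/s7 L1-HIT; vc=[63]
#6 0xc4→b24/s0 L1-HIT; vc=[63]
#7 0x138→b39/s7 L1-HIT; vc=[63]
#8 0xc6→b24/s0 L1-HIT; vc=[63]
#9 0x1ac→b53/s5 L1-HIT; vc=[63]
#10 0x87→b16/s0 MISS; vc=[63,24]
#11 0x143→b40/s0 MISS; vc=[63,24,16]
#12 0x13e→b39/s7 L1-HIT; vc=[63,24,16]
#13 0x13e→b39/s7 L1-HIT; vc=[63,24,16]
#14 0xc1→b24/s0 VC-HIT; vc=[63,40,16]

SEQ = [MISS, MISS, MISS, VC-HIT, MISS, L1-HIT, L1-HIT, L1-HIT, L1-HIT, L1-HIT, MISS, MISS, L1-HIT, L1-HIT, VC-HIT]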